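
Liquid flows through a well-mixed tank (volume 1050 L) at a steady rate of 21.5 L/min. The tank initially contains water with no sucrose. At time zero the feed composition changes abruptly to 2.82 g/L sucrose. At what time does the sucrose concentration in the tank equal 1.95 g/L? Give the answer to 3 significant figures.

57.4 min

Species balance: V dC/dt = Q(C_in − C) ⇒ τ = V/Q = 48.837 min.
C(t) = C_in + (C₀ − C_in) e^(−t/τ). Set C = 1.95 and solve for t:
e^(−t/τ) = (C − C_in)/(C₀ − C_in) = (1.95 − 2.82)/(0 − 2.82) = 0.30851
t = −τ ln(…) = 48.837 × 1.1760 = 57.433 min.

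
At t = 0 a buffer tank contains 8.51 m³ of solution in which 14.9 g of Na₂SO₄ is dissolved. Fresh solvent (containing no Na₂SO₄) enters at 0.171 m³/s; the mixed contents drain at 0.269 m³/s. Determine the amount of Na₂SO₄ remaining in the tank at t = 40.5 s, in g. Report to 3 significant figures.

Total volume: dV/dt = Q_in − Q_out = -0.098000 m³/s, so V(t) = 8.51 − 0.098000 t and V(40.5) = 4.5410 m³.
Species balance (pure solvent in): dm/dt = −Q_out · m/V(t).
Separate: dm/m = −Q_out dt/V(t) ⇒ ln(m/m₀) = −(Q_out/(Q_in−Q_out)) ln(V/V₀).
m = m₀ (V₀/V)^(Q_out/(Q_in−Q_out)) = 14.9 × (8.51/4.5410)^(-2.7449) = 2.6573 g.

2.66 g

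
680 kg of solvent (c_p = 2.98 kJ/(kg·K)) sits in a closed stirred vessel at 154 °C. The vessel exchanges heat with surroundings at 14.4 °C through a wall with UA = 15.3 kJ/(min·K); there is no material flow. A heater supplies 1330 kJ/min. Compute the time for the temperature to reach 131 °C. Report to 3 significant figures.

76.0 min

M c_p dT/dt = −UA(T − T_amb) + Q̇.
τ = M c_p/UA = 132.44 min; T_ss = T_amb + Q̇/UA = 14.4 + 1330/15.3 = 101.33 °C.
T(t) = T_ss + (T₀ − T_ss)e^(−t/τ); set T = 131:
t = −τ ln[(T − T_ss)/(T₀ − T_ss)] = −132.44 · ln(0.56333) = 76.007 min.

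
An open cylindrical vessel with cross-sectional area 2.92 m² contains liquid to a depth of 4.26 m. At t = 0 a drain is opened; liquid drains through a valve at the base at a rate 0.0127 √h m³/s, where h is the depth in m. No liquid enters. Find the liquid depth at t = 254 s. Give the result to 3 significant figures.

Accumulation of liquid (constant cross-section A): A dh/dt = −0.0127 √h.
Separate and integrate: 2(√h − √h₀) = −(0.0127/A) t.
√h = √4.26 − 0.0127·254/(2·2.92) = 2.0640 − 0.55236 = 1.5116.
h = 1.5116² = 2.2850 m.

2.28 m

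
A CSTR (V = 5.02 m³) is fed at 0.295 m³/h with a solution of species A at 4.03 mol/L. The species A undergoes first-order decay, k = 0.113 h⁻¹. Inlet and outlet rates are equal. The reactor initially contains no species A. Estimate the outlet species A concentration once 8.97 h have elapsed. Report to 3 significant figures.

Species balance: V dC/dt = Q C_in − Q C − k V C.
dC/dt = (Q/V) C_in − (Q/V + k) C; effective rate a = Q/V + k = 0.058765 + 0.113 = 0.17176 h⁻¹.
C_ss = Q C_in/(Q + kV) = 1.3788 mol/L; C(t) = C_ss + (C₀ − C_ss) e^(−a t).
C(8.97) = 1.3788 + (-1.3788)·e^(−0.17176·8.97) = 1.3788 + (-1.3788)·0.21422 = 1.0834 mol/L.

1.08 mol/L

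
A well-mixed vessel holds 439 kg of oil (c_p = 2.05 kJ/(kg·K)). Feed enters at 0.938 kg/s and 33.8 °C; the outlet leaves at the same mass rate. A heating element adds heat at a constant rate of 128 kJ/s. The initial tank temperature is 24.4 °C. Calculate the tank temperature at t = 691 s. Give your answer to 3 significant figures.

Heat balance on the well-mixed liquid: M c_p dT/dt = ṁ c_p (T_in − T) + 128.
τ = M/ṁ = 468.02 s; T_ss = T_in + Q̇/(ṁ c_p) = 33.8 + 128/(0.938·2.05) = 100.37 °C.
T approaches T_ss exponentially: T(t) = T_ss + (T₀ − T_ss) e^(−t/τ).
T(691) = 100.37 + (-75.966)·e^(−691/468.02) = 100.37 + (-75.966)·0.22845 = 83.012 °C.

83.0 °C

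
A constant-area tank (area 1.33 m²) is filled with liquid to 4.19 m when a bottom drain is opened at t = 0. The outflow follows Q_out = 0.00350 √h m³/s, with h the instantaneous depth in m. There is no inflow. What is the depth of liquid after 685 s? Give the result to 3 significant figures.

With no inflow, A dh/dt = −0.00350 √h.
This is separable: 2 d(√h)/dt = −0.00350/A, so √h = √h₀ − (0.00350/(2A)) t.
√h = √4.19 − 0.00350·685/(2·1.33) = 2.0469 − 0.90132 = 1.1456.
h = 1.1456² = 1.3125 m.

1.31 m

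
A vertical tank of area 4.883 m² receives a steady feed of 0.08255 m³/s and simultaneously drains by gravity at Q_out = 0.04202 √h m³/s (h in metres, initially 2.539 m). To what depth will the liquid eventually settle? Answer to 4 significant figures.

3.859 m

A dh/dt = Q_in − 0.04202 √h. Steady state requires inflow = outflow:
Q_in = 0.04202 √h_ss ⇒ √h_ss = 0.08255/0.04202 = 1.96454.
h_ss = 1.96454² = 3.85942 m. (Since h₀ = 2.539 m < h_ss, the level will rise toward this value.)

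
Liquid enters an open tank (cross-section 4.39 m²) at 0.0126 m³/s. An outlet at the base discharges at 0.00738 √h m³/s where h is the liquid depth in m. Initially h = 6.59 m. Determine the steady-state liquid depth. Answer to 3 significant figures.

2.91 m

Level balance: A dh/dt = 0.0126 − 0.00738 √h. Setting dh/dt = 0:
Q_in = 0.00738 √h_ss ⇒ √h_ss = 0.0126/0.00738 = 1.7073.
h_ss = 1.7073² = 2.9149 m. (Since h₀ = 6.59 m > h_ss, the level will fall toward this value.)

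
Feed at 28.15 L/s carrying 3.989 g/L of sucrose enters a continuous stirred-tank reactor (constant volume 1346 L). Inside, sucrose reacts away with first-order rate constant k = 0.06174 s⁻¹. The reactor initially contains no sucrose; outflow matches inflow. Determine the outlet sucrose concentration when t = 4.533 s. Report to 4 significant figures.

Accumulation = in − out − consumed: V dC/dt = Q C_in − Q C − k V C.
dC/dt = (Q/V) C_in − (Q/V + k) C; effective rate a = Q/V + k = 0.0209138 + 0.06174 = 0.0826538 s⁻¹.
C_ss = Q C_in/(Q + kV) = 1.00933 g/L; C(t) = C_ss + (C₀ − C_ss) e^(−a t).
C(4.533) = 1.00933 + (-1.00933)·e^(−0.0826538·4.533) = 1.00933 + (-1.00933)·0.687516 = 0.315400 g/L.

0.3154 g/L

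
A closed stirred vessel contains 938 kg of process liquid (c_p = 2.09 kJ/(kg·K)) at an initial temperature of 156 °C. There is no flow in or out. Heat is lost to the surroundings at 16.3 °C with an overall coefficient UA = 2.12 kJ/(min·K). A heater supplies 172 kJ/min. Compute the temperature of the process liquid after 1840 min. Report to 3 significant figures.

Energy balance: M c_p dT/dt = −UA(T − T_amb) + Q̇.
dT/dt = (T_ss − T)/τ with T_ss = T_amb + Q̇/UA = 16.3 + 172/2.12 = 97.432 °C, τ = M c_p/UA = 938·2.09/2.12 = 924.73 min.
Solution: T(t) = T_ss + (T₀ − T_ss) e^(−t/τ).
T(1840) = 97.432 + (58.568)·0.13673 = 105.44 °C.

105 °C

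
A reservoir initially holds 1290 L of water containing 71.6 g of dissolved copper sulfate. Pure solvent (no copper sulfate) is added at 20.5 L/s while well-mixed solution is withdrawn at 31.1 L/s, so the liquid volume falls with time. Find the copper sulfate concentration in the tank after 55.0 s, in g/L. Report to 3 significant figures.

Let m(t) be the amount of copper sulfate. Volume: V(t) = V₀ + (Q_in − Q_out) t = 1290 − 10.600 t; V(55.0) = 707.00 L.
No copper sulfate enters, so dm/dt = −Q_out · (m/V).
Separate: dm/m = −Q_out dt/V(t) ⇒ ln(m/m₀) = −(Q_out/(Q_in−Q_out)) ln(V/V₀).
m = m₀ (V₀/V)^(Q_out/(Q_in−Q_out)) = 71.6 × (1290/707.00)^(-2.9340) = 12.264 g.
C = m/V = 12.264/707.00 = 0.017347 g/L.

0.0173 g/L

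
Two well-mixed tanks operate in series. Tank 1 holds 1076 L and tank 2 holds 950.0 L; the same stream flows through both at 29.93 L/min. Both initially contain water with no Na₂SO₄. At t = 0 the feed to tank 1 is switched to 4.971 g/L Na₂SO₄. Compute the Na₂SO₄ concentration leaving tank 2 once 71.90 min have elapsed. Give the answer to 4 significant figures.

3.116 g/L

Species balance on tank i: dCᵢ/dt = (Cᵢ₋₁ − Cᵢ)/τᵢ with τᵢ = Vᵢ/Q.
τ₁ = 1076/29.93 = 35.9506 min; τ₂ = 950.0/29.93 = 31.7407 min.
Tank 1: C₁ = C_in(1 − e^(−t/τ₁)). Tank 2 (τ₁ ≠ τ₂): C₂ = C_in[1 − (τ₁ e^(−t/τ₁) − τ₂ e^(−t/τ₂))/(τ₁ − τ₂)].
At t = 71.90: e^(−t/τ₁) = 0.135339, e^(−t/τ₂) = 0.103806.
C₂ = 4.971·[1 − (35.9506·0.135339 − 31.7407·0.103806)/(4.20982)] = 4.971·0.626911 = 3.11637 g/L.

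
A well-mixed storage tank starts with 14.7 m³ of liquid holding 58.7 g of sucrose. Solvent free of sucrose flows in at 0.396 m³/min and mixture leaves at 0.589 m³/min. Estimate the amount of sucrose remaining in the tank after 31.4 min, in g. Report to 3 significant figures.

11.6 g

Total volume: dV/dt = Q_in − Q_out = -0.19300 m³/min, so V(t) = 14.7 − 0.19300 t and V(31.4) = 8.6398 m³.
Solute balance: dm/dt = 0 − Q_out C = −Q_out m/V(t).
dm/m = −Q_out dt/(V₀ − 0.19300 t); integrating gives ln(m/m₀) = −(Q_out/(Q_in−Q_out)) ln(V/V₀).
m = m₀ (V₀/V)^(Q_out/(Q_in−Q_out)) = 58.7 × (14.7/8.6398)^(-3.0518) = 11.594 g.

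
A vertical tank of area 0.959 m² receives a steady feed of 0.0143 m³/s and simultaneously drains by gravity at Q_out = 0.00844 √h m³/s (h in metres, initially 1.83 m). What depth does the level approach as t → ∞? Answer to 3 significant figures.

2.87 m

A dh/dt = Q_in − 0.00844 √h. Steady state requires inflow = outflow:
Q_in = 0.00844 √h_ss ⇒ √h_ss = 0.0143/0.00844 = 1.6943.
h_ss = 1.6943² = 2.8707 m. (Since h₀ = 1.83 m < h_ss, the level will rise toward this value.)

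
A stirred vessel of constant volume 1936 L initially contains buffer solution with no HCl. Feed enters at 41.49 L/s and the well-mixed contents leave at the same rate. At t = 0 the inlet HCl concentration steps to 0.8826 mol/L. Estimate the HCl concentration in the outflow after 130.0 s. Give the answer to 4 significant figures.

0.8282 mol/L

Unsteady species balance (constant V, well mixed): V dC/dt = Q(C_in − C).
Time constant τ = V/Q = 1936/41.49 = 46.6618 s.
Integrating: C(t) = C_in + (C₀ − C_in) e^(−t/τ).
C(130.0) = 0.8826 + (0 − 0.8826)·e^(−130.0/46.6618) = 0.8826 + (-0.882600)·0.0616673 = 0.828172 mol/L.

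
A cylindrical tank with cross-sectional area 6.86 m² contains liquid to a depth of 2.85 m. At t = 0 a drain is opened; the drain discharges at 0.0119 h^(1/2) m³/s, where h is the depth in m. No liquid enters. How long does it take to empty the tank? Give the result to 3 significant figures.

Unsteady balance on liquid volume: A dh/dt = −0.0119 √h.
Separate and integrate: 2(√h − √h₀) = −(0.0119/A) t.
Tank is empty when √h = 0: t_empty = 2A√h₀/0.0119.
t_empty = 2·6.86·√2.85/0.0119 = 13.720·1.6882/0.0119 = 1946.4 s.

1950 s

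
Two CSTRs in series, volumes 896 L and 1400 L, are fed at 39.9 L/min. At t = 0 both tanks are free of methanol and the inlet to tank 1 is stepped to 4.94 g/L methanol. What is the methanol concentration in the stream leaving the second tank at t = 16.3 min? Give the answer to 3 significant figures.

Species balance on tank i: dCᵢ/dt = (Cᵢ₋₁ − Cᵢ)/τᵢ with τᵢ = Vᵢ/Q.
τ₁ = 896/39.9 = 22.456 min; τ₂ = 1400/39.9 = 35.088 min.
Tank 1: C₁ = C_in(1 − e^(−t/τ₁)). Tank 2 (τ₁ ≠ τ₂): C₂ = C_in[1 − (τ₁ e^(−t/τ₁) − τ₂ e^(−t/τ₂))/(τ₁ − τ₂)].
At t = 16.3: e^(−t/τ₁) = 0.48391, e^(−t/τ₂) = 0.62842.
C₂ = 4.94·[1 − (22.456·0.48391 − 35.088·0.62842)/(-12.632)] = 4.94·0.11468 = 0.56650 g/L.

0.567 g/L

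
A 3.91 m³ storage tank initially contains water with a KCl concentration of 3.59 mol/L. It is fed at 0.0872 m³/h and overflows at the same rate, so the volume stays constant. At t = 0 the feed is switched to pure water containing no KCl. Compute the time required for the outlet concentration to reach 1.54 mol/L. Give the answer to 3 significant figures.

Species balance: V dC/dt = Q(C_in − C) ⇒ τ = V/Q = 44.839 h.
C(t) = C_in + (C₀ − C_in) e^(−t/τ). Set C = 1.54 and solve for t:
e^(−t/τ) = (C − C_in)/(C₀ − C_in) = (1.54 − 0)/(3.59 − 0) = 0.42897
t = −τ ln(…) = 44.839 × 0.84637 = 37.951 h.

38.0 h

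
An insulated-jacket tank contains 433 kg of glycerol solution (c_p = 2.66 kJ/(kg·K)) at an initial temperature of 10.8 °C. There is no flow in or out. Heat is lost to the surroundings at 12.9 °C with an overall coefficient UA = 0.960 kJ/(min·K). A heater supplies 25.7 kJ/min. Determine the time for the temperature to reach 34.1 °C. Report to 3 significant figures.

1970 min

Lumped-capacitance energy balance: M c_p dT/dt = UA(T_amb − T) + Q̇.
τ = M c_p/UA = 1199.8 min; T_ss = T_amb + Q̇/UA = 12.9 + 25.7/0.960 = 39.671 °C.
T(t) = T_ss + (T₀ − T_ss)e^(−t/τ); set T = 34.1:
t = −τ ln[(T − T_ss)/(T₀ − T_ss)] = −1199.8 · ln(0.19296) = 1974.0 min.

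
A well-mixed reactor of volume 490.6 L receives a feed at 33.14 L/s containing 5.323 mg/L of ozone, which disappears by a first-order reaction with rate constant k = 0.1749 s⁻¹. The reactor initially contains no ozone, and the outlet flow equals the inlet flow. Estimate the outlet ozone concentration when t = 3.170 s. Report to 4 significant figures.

Species balance: V dC/dt = Q C_in − Q C − k V C.
dC/dt = (Q/V) C_in − (Q/V + k) C; effective rate a = Q/V + k = 0.0675499 + 0.1749 = 0.242450 s⁻¹.
C_ss = Q C_in/(Q + kV) = 1.48306 mg/L; C(t) = C_ss + (C₀ − C_ss) e^(−a t).
C(3.170) = 1.48306 + (-1.48306)·e^(−0.242450·3.170) = 1.48306 + (-1.48306)·0.463677 = 0.795400 mg/L.

0.7954 mg/L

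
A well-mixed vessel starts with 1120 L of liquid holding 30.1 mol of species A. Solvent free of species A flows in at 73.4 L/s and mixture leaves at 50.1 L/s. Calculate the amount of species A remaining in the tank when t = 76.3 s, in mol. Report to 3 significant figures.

3.90 mol

Let m(t) be the amount of species A. Volume: V(t) = V₀ + (Q_in − Q_out) t = 1120 + 23.300 t; V(76.3) = 2897.8 L.
Solute balance: dm/dt = 0 − Q_out C = −Q_out m/V(t).
dm/m = −Q_out dt/(V₀ + 23.300 t); integrating gives ln(m/m₀) = −(Q_out/(Q_in−Q_out)) ln(V/V₀).
m = m₀ (V₀/V)^(Q_out/(Q_in−Q_out)) = 30.1 × (1120/2897.8)^(2.1502) = 3.8981 mol.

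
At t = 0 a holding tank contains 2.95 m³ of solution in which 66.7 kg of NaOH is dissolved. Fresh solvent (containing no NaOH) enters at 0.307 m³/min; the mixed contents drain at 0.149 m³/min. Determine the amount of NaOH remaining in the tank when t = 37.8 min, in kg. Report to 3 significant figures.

23.5 kg

Total volume: dV/dt = Q_in − Q_out = 0.15800 m³/min, so V(t) = 2.95 + 0.15800 t and V(37.8) = 8.9224 m³.
Species balance (pure solvent in): dm/dt = −Q_out · m/V(t).
dm/m = −Q_out dt/(V₀ + 0.15800 t); integrating gives ln(m/m₀) = −(Q_out/(Q_in−Q_out)) ln(V/V₀).
m = m₀ (V₀/V)^(Q_out/(Q_in−Q_out)) = 66.7 × (2.95/8.9224)^(0.94304) = 23.488 kg.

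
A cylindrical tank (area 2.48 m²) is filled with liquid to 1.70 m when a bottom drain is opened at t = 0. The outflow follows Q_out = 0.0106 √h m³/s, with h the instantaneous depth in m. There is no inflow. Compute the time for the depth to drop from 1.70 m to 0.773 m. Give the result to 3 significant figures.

199 s

With no inflow, A dh/dt = −0.0106 √h.
This is separable: 2 d(√h)/dt = −0.0106/A, so √h = √h₀ − (0.0106/(2A)) t.
t = 2A(√h₀ − √h)/0.0106 = 2·2.48·(√1.70 − √0.773)/0.0106
  = 4.9600 × (1.3038 − 0.87920) / 0.0106 = 198.70 s.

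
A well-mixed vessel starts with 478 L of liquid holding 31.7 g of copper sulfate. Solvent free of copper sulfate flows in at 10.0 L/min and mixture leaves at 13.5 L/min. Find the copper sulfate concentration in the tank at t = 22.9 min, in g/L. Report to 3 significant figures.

0.0393 g/L

Total volume: dV/dt = Q_in − Q_out = -3.5000 L/min, so V(t) = 478 − 3.5000 t and V(22.9) = 397.85 L.
Solute balance: dm/dt = 0 − Q_out C = −Q_out m/V(t).
Separate: dm/m = −Q_out dt/V(t) ⇒ ln(m/m₀) = −(Q_out/(Q_in−Q_out)) ln(V/V₀).
m = m₀ (V₀/V)^(Q_out/(Q_in−Q_out)) = 31.7 × (478/397.85)^(-3.8571) = 15.618 g.
C = m/V = 15.618/397.85 = 0.039255 g/L.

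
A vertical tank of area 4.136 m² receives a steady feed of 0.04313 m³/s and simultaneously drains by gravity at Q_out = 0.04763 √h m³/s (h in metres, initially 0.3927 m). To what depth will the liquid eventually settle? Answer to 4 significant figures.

0.8200 m

Level balance: A dh/dt = 0.04313 − 0.04763 √h. Setting dh/dt = 0:
Q_in = 0.04763 √h_ss ⇒ √h_ss = 0.04313/0.04763 = 0.905522.
h_ss = 0.905522² = 0.819970 m. (Since h₀ = 0.3927 m < h_ss, the level will rise toward this value.)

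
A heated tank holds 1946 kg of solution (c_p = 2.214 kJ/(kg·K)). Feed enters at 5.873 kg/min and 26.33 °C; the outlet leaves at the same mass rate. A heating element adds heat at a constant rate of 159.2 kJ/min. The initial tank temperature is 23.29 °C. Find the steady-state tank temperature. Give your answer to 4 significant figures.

38.57 °C

Heat balance on the well-mixed liquid: M c_p dT/dt = ṁ c_p (T_in − T) + 159.2.
At steady state dT/dt = 0 ⇒ T_ss = T_in + Q̇/(ṁ c_p) = 26.33 + 159.2/(5.873·2.214) = 38.5735 °C.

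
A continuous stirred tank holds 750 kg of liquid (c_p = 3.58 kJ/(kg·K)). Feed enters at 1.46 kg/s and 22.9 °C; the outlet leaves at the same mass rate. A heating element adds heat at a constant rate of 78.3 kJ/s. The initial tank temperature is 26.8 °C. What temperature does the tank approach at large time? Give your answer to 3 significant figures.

37.9 °C

Unsteady energy balance on the tank contents: M c_p dT/dt = ṁ c_p (T_in − T) + 78.3.
At steady state dT/dt = 0 ⇒ T_ss = T_in + Q̇/(ṁ c_p) = 22.9 + 78.3/(1.46·3.58) = 37.880 °C.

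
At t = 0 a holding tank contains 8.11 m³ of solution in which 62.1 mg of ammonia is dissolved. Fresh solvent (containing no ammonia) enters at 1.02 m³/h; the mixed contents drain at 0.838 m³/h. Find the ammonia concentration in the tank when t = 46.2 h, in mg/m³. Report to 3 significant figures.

0.142 mg/m³

Total volume: dV/dt = Q_in − Q_out = 0.18200 m³/h, so V(t) = 8.11 + 0.18200 t and V(46.2) = 16.518 m³.
No ammonia enters, so dm/dt = −Q_out · (m/V).
dm/m = −Q_out dt/(V₀ + 0.18200 t); integrating gives ln(m/m₀) = −(Q_out/(Q_in−Q_out)) ln(V/V₀).
m = m₀ (V₀/V)^(Q_out/(Q_in−Q_out)) = 62.1 × (8.11/16.518)^(4.6044) = 2.3473 mg.
C = m/V = 2.3473/16.518 = 0.14210 mg/m³.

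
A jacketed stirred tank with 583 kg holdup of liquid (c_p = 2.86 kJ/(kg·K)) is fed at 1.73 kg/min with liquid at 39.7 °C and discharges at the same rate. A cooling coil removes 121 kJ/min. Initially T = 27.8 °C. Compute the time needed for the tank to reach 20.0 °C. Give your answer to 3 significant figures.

M c_p dT/dt = ṁ c_p (T_in − T) − Q̇.
τ = M/ṁ = 336.99 min; T_ss = T_in − Q̇/(ṁ c_p) = 15.245 °C.
T(t) = T_ss + (T₀ − T_ss) e^(−t/τ). Set T = 20.0:
e^(−t/τ) = (20.0 − 15.245)/(27.8 − 15.245) = 0.37875
t = −336.99 · ln(0.37875) = 327.18 min.

327 min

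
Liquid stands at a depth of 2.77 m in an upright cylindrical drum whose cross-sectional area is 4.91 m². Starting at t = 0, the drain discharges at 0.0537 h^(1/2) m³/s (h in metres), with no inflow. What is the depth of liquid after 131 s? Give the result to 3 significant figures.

Unsteady balance on liquid volume: A dh/dt = −0.0537 √h.
Separate and integrate: 2(√h − √h₀) = −(0.0537/A) t.
√h = √2.77 − 0.0537·131/(2·4.91) = 1.6643 − 0.71636 = 0.94797.
h = 0.94797² = 0.89864 m.

0.899 m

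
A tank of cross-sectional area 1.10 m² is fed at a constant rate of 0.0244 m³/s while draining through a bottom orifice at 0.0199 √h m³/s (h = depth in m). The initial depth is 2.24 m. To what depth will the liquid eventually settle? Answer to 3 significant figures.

1.50 m

A dh/dt = Q_in − 0.0199 √h. Steady state requires inflow = outflow:
Q_in = 0.0199 √h_ss ⇒ √h_ss = 0.0244/0.0199 = 1.2261.
h_ss = 1.2261² = 1.5034 m. (Since h₀ = 2.24 m > h_ss, the level will fall toward this value.)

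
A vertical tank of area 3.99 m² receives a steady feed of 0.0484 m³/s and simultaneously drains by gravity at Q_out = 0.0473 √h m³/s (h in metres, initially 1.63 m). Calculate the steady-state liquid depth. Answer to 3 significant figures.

1.05 m

Level balance: A dh/dt = 0.0484 − 0.0473 √h. Setting dh/dt = 0:
Q_in = 0.0473 √h_ss ⇒ √h_ss = 0.0484/0.0473 = 1.0233.
h_ss = 1.0233² = 1.0471 m. (Since h₀ = 1.63 m > h_ss, the level will fall toward this value.)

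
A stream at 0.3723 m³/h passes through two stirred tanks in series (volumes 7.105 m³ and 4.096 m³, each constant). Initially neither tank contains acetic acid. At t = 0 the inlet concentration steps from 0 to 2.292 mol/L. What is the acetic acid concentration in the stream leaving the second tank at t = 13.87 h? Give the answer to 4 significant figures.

0.5599 mol/L

Each tank obeys Vᵢ dCᵢ/dt = Q(Cᵢ₋₁ − Cᵢ), so τᵢ = Vᵢ/Q.
τ₁ = 7.105/0.3723 = 19.0841 h; τ₂ = 4.096/0.3723 = 11.0019 h.
Solving the cascade with C₁(0)=C₂(0)=0 gives C₂(t) = C_in[1 − (τ₁ e^(−t/τ₁) − τ₂ e^(−t/τ₂))/(τ₁ − τ₂)].
At t = 13.87: e^(−t/τ₁) = 0.483461, e^(−t/τ₂) = 0.283457.
C₂ = 2.292·[1 − (19.0841·0.483461 − 11.0019·0.283457)/(8.08219)] = 2.292·0.244284 = 0.559898 mol/L.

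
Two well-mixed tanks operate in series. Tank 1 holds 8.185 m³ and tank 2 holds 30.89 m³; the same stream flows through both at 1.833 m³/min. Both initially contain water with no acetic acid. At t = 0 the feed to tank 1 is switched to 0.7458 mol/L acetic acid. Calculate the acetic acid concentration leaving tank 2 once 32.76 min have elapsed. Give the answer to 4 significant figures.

Time constants: τᵢ = Vᵢ/Q for each well-mixed tank.
τ₁ = 8.185/1.833 = 4.46536 min; τ₂ = 30.89/1.833 = 16.8522 min.
Solving the cascade with C₁(0)=C₂(0)=0 gives C₂(t) = C_in[1 − (τ₁ e^(−t/τ₁) − τ₂ e^(−t/τ₂))/(τ₁ − τ₂)].
At t = 32.76: e^(−t/τ₁) = 0.000651340, e^(−t/τ₂) = 0.143135.
C₂ = 0.7458·[1 − (4.46536·0.000651340 − 16.8522·0.143135)/(-12.3868)] = 0.7458·0.805500 = 0.600742 mol/L.

0.6007 mol/L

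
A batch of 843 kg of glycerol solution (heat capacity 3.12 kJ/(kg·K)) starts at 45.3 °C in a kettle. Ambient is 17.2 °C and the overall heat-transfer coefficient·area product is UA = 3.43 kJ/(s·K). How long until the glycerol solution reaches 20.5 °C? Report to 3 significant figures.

Lumped-capacitance energy balance: M c_p dT/dt = UA(T_amb − T).
τ = M c_p/UA = 766.81 s; T_ss = T_amb = 17.200 °C.
T(t) = T_ss + (T₀ − T_ss)e^(−t/τ); set T = 20.5:
t = −τ ln[(T − T_ss)/(T₀ − T_ss)] = −766.81 · ln(0.11744) = 1642.4 s.

1640 s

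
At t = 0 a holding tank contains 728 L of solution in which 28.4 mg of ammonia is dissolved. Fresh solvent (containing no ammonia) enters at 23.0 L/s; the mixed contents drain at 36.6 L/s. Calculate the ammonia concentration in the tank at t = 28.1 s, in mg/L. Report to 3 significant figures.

Let m(t) be the amount of ammonia. Volume: V(t) = V₀ + (Q_in − Q_out) t = 728 − 13.600 t; V(28.1) = 345.84 L.
No ammonia enters, so dm/dt = −Q_out · (m/V).
Separate: dm/m = −Q_out dt/V(t) ⇒ ln(m/m₀) = −(Q_out/(Q_in−Q_out)) ln(V/V₀).
m = m₀ (V₀/V)^(Q_out/(Q_in−Q_out)) = 28.4 × (728/345.84)^(-2.6912) = 3.8316 mg.
C = m/V = 3.8316/345.84 = 0.011079 mg/L.

0.0111 mg/L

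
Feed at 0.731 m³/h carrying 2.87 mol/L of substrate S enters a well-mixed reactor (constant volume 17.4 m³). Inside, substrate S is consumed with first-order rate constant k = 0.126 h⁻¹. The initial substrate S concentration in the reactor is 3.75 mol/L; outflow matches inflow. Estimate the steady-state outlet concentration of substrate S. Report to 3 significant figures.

0.718 mol/L

Accumulation = in − out − consumed: V dC/dt = Q C_in − Q C − k V C.
At steady state: 0 = Q C_in − (Q + kV) C_ss, so C_ss = Q C_in/(Q + kV).
C_ss = 0.731·2.87/(0.731 + 0.126·17.4) = 2.0980/2.9234 = 0.71765 mol/L.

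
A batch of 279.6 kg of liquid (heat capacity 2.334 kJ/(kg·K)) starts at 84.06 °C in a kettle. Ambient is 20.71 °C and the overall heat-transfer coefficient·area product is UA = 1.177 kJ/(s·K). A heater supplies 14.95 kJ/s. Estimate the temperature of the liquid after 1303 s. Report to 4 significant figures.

Lumped-capacitance energy balance: M c_p dT/dt = UA(T_amb − T) + Q̇.
dT/dt = (T_ss − T)/τ with T_ss = T_amb + Q̇/UA = 20.71 + 14.95/1.177 = 33.4118 °C, τ = M c_p/UA = 279.6·2.334/1.177 = 554.449 s.
T approaches T_ss exponentially: T(t) = T_ss + (T₀ − T_ss) e^(−t/τ).
T(1303) = 33.4118 + (50.6482)·0.0953614 = 38.2417 °C.

38.24 °C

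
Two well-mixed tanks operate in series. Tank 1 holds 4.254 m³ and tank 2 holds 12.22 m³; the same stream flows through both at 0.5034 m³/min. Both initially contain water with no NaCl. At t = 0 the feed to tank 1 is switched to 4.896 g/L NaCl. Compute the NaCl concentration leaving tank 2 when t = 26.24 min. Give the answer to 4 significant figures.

Species balance on tank i: dCᵢ/dt = (Cᵢ₋₁ − Cᵢ)/τᵢ with τᵢ = Vᵢ/Q.
τ₁ = 4.254/0.5034 = 8.45054 min; τ₂ = 12.22/0.5034 = 24.2749 min.
Solving the cascade with C₁(0)=C₂(0)=0 gives C₂(t) = C_in[1 − (τ₁ e^(−t/τ₁) − τ₂ e^(−t/τ₂))/(τ₁ − τ₂)].
At t = 26.24: e^(−t/τ₁) = 0.0448188, e^(−t/τ₂) = 0.339273.
C₂ = 4.896·[1 − (8.45054·0.0448188 − 24.2749·0.339273)/(-15.8244)] = 4.896·0.503483 = 2.46505 g/L.

2.465 g/L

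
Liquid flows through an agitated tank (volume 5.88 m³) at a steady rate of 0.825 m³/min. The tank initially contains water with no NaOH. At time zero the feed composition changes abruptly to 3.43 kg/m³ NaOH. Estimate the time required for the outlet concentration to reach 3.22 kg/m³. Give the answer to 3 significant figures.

19.9 min

Unsteady species balance (constant V, well mixed): V dC/dt = Q(C_in − C), so τ = V/Q = 7.1273 min.
C(t) = C_in + (C₀ − C_in) e^(−t/τ). Set C = 3.22 and solve for t:
e^(−t/τ) = (C − C_in)/(C₀ − C_in) = (3.22 − 3.43)/(0 − 3.43) = 0.061224
t = −τ ln(…) = 7.1273 × 2.7932 = 19.908 min.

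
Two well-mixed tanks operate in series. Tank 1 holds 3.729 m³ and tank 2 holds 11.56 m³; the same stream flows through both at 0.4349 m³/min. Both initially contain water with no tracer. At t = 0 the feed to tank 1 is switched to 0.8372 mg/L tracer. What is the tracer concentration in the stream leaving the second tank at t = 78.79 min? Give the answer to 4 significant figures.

0.7735 mg/L

Species balance on tank i: dCᵢ/dt = (Cᵢ₋₁ − Cᵢ)/τᵢ with τᵢ = Vᵢ/Q.
τ₁ = 3.729/0.4349 = 8.57438 min; τ₂ = 11.56/0.4349 = 26.5808 min.
Solving the cascade with C₁(0)=C₂(0)=0 gives C₂(t) = C_in[1 − (τ₁ e^(−t/τ₁) − τ₂ e^(−t/τ₂))/(τ₁ − τ₂)].
At t = 78.79: e^(−t/τ₁) = 0.000102157, e^(−t/τ₂) = 0.0516034.
C₂ = 0.8372·[1 − (8.57438·0.000102157 − 26.5808·0.0516034)/(-18.0064)] = 0.8372·0.923872 = 0.773466 mg/L.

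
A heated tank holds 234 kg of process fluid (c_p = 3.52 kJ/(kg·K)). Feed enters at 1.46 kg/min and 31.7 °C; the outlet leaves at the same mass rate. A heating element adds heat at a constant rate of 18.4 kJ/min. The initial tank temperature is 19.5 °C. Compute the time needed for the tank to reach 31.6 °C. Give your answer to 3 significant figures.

First-law balance (no shaft work): M c_p dT/dt = ṁ c_p (T_in − T) + 18.4.
τ = M/ṁ = 160.27 min; T_ss = T_in + Q̇/(ṁ c_p) = 35.280 °C.
T(t) = T_ss + (T₀ − T_ss) e^(−t/τ). Set T = 31.6:
e^(−t/τ) = (31.6 − 35.280)/(19.5 − 35.280) = 0.23322
t = −160.27 · ln(0.23322) = 233.32 min.

233 min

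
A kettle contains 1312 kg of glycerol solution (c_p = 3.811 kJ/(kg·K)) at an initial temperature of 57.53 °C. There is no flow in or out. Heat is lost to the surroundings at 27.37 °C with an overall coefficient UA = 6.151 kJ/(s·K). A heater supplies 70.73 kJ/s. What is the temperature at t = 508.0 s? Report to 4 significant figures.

48.86 °C

Lumped-capacitance energy balance: M c_p dT/dt = UA(T_amb − T) + Q̇.
dT/dt = (T_ss − T)/τ with T_ss = T_amb + Q̇/UA = 27.37 + 70.73/6.151 = 38.8689 °C, τ = M c_p/UA = 1312·3.811/6.151 = 812.881 s.
This is linear first-order; T(t) = T_ss + (T₀ − T_ss) e^(−t/τ).
T(508.0) = 38.8689 + (18.6611)·0.535295 = 48.8581 °C.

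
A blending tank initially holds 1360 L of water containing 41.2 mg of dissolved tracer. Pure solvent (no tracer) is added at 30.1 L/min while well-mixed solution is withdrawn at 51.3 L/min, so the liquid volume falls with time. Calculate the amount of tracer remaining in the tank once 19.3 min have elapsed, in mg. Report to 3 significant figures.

Total volume: dV/dt = Q_in − Q_out = -21.200 L/min, so V(t) = 1360 − 21.200 t and V(19.3) = 950.84 L.
Solute balance: dm/dt = 0 − Q_out C = −Q_out m/V(t).
dm/m = −Q_out dt/(V₀ − 21.200 t); integrating gives ln(m/m₀) = −(Q_out/(Q_in−Q_out)) ln(V/V₀).
m = m₀ (V₀/V)^(Q_out/(Q_in−Q_out)) = 41.2 × (1360/950.84)^(-2.4198) = 17.329 mg.

17.3 mg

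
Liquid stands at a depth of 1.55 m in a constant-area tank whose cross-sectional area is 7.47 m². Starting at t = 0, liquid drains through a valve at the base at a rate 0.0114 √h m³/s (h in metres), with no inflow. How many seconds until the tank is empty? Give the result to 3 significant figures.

1630 s

With no inflow, A dh/dt = −0.0114 √h.
This is separable: 2 d(√h)/dt = −0.0114/A, so √h = √h₀ − (0.0114/(2A)) t.
Tank is empty when √h = 0: t_empty = 2A√h₀/0.0114.
t_empty = 2·7.47·√1.55/0.0114 = 14.940·1.2450/0.0114 = 1631.6 s.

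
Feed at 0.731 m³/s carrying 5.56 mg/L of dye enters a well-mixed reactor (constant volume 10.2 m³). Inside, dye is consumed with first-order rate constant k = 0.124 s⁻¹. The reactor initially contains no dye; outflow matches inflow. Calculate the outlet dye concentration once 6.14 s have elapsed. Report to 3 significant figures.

V dC/dt = Q(C_in − C) − k V C.
dC/dt = (Q/V) C_in − (Q/V + k) C; effective rate a = Q/V + k = 0.071667 + 0.124 = 0.19567 s⁻¹.
C_ss = Q C_in/(Q + kV) = 2.0365 mg/L; C(t) = C_ss + (C₀ − C_ss) e^(−a t).
C(6.14) = 2.0365 + (-2.0365)·e^(−0.19567·6.14) = 2.0365 + (-2.0365)·0.30077 = 1.4239 mg/L.

1.42 mg/L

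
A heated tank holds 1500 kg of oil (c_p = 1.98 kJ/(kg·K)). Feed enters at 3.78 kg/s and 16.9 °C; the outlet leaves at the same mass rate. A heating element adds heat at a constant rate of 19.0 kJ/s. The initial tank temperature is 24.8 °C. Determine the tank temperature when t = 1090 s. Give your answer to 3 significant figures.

Heat balance on the well-mixed liquid: M c_p dT/dt = ṁ c_p (T_in − T) + 19.0.
Rearrange: dT/dt = (T_ss − T)/τ with τ = M/ṁ = 396.83 s and T_ss = T_in + Q̇/(ṁ c_p) = 19.439 °C.
This is linear first-order; T(t) = T_ss + (T₀ − T_ss) e^(−t/τ).
T(1090) = 19.439 + (5.3614)·e^(−1090/396.83) = 19.439 + (5.3614)·0.064133 = 19.782 °C.

19.8 °C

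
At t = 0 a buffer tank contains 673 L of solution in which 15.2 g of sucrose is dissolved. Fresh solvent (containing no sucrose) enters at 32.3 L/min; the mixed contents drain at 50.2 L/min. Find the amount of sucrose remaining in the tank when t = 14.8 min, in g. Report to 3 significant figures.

3.74 g

Total volume: dV/dt = Q_in − Q_out = -17.900 L/min, so V(t) = 673 − 17.900 t and V(14.8) = 408.08 L.
Species balance (pure solvent in): dm/dt = −Q_out · m/V(t).
dm/m = −Q_out dt/(V₀ − 17.900 t); integrating gives ln(m/m₀) = −(Q_out/(Q_in−Q_out)) ln(V/V₀).
m = m₀ (V₀/V)^(Q_out/(Q_in−Q_out)) = 15.2 × (673/408.08)^(-2.8045) = 3.7369 g.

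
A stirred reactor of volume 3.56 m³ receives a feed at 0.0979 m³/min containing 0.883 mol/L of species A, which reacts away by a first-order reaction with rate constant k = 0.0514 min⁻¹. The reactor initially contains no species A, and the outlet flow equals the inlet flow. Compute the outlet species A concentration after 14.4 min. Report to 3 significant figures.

V dC/dt = Q(C_in − C) − k V C.
This is linear with rate a = Q/V + k = 0.078900 min⁻¹.
C_ss = Q C_in/(Q + kV) = 0.30776 mol/L; C(t) = C_ss + (C₀ − C_ss) e^(−a t).
C(14.4) = 0.30776 + (-0.30776)·e^(−0.078900·14.4) = 0.30776 + (-0.30776)·0.32105 = 0.20896 mol/L.

0.209 mol/L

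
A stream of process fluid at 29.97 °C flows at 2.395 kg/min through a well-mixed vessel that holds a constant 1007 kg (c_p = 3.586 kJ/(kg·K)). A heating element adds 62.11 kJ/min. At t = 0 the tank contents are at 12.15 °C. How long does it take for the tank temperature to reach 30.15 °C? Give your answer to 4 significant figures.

533.0 min

M c_p dT/dt = ṁ c_p (T_in − T) + Q̇.
τ = M/ṁ = 420.459 min; T_ss = T_in + Q̇/(ṁ c_p) = 37.2018 °C.
T(t) = T_ss + (T₀ − T_ss) e^(−t/τ). Set T = 30.15:
e^(−t/τ) = (30.15 − 37.2018)/(12.15 − 37.2018) = 0.281488
t = −420.459 · ln(0.281488) = 533.001 min.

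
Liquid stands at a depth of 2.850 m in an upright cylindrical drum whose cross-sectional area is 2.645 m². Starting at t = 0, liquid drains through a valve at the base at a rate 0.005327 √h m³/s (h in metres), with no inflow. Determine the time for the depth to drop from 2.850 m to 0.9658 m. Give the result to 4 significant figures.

Unsteady balance on liquid volume: A dh/dt = −0.005327 √h.
This is separable: 2 d(√h)/dt = −0.005327/A, so √h = √h₀ − (0.005327/(2A)) t.
t = 2A(√h₀ − √h)/0.005327 = 2·2.645·(√2.850 − √0.9658)/0.005327
  = 5.29000 × (1.68819 − 0.982751) / 0.005327 = 700.543 s.

700.5 s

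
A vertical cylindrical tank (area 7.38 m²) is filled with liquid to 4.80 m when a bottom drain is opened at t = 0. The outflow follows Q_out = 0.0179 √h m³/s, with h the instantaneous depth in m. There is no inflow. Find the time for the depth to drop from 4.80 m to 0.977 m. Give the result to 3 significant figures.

992 s

With no inflow, A dh/dt = −0.0179 √h.
This is separable: 2 d(√h)/dt = −0.0179/A, so √h = √h₀ − (0.0179/(2A)) t.
t = 2A(√h₀ − √h)/0.0179 = 2·7.38·(√4.80 − √0.977)/0.0179
  = 14.760 × (2.1909 − 0.98843) / 0.0179 = 991.52 s.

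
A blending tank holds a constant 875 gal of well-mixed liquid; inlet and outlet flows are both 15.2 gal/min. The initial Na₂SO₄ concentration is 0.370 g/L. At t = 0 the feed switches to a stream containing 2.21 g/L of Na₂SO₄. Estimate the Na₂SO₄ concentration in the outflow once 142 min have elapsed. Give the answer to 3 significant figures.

2.05 g/L

Unsteady species balance (constant V, well mixed): V dC/dt = Q(C_in − C).
Rewrite as dC/dt + C/τ = C_in/τ, τ = V/Q = 57.566 min.
Integrating: C(t) = C_in + (C₀ − C_in) e^(−t/τ).
C(142) = 2.21 + (0.370 − 2.21)·e^(−142/57.566) = 2.21 + (-1.8400)·0.084861 = 2.0539 g/L.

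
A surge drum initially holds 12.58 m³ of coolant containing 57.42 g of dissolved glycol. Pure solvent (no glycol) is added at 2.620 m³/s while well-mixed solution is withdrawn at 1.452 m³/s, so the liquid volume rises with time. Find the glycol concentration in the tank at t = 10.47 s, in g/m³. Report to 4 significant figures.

Total volume: dV/dt = Q_in − Q_out = 1.16800 m³/s, so V(t) = 12.58 + 1.16800 t and V(10.47) = 24.8090 m³.
No glycol enters, so dm/dt = −Q_out · (m/V).
dm/m = −Q_out dt/(V₀ + 1.16800 t); integrating gives ln(m/m₀) = −(Q_out/(Q_in−Q_out)) ln(V/V₀).
m = m₀ (V₀/V)^(Q_out/(Q_in−Q_out)) = 57.42 × (12.58/24.8090)^(1.24315) = 24.6844 g.
C = m/V = 24.6844/24.8090 = 0.994981 g/m³.

0.9950 g/m³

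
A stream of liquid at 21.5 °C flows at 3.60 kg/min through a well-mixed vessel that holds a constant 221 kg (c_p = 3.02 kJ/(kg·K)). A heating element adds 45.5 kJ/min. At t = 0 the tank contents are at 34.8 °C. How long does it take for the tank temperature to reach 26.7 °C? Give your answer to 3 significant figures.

M c_p dT/dt = ṁ c_p (T_in − T) + Q̇.
τ = M/ṁ = 61.389 min; T_ss = T_in + Q̇/(ṁ c_p) = 25.685 °C.
T(t) = T_ss + (T₀ − T_ss) e^(−t/τ). Set T = 26.7:
e^(−t/τ) = (26.7 − 25.685)/(34.8 − 25.685) = 0.11135
t = −61.389 · ln(0.11135) = 134.75 min.

135 min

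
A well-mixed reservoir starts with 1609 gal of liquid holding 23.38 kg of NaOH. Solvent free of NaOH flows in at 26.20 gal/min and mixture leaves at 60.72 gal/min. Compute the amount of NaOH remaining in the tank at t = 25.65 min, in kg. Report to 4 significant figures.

5.732 kg

Total volume: dV/dt = Q_in − Q_out = -34.5200 gal/min, so V(t) = 1609 − 34.5200 t and V(25.65) = 723.562 gal.
Species balance (pure solvent in): dm/dt = −Q_out · m/V(t).
dm/m = −Q_out dt/(V₀ − 34.5200 t); integrating gives ln(m/m₀) = −(Q_out/(Q_in−Q_out)) ln(V/V₀).
m = m₀ (V₀/V)^(Q_out/(Q_in−Q_out)) = 23.38 × (1609/723.562)^(-1.75898) = 5.73241 kg.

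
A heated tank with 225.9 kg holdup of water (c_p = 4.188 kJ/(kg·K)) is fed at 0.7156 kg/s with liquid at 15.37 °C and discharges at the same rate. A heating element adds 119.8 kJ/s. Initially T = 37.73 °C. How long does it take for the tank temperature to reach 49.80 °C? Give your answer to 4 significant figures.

364.9 s

M c_p dT/dt = ṁ c_p (T_in − T) + Q̇.
τ = M/ṁ = 315.679 s; T_ss = T_in + Q̇/(ṁ c_p) = 55.3442 °C.
T(t) = T_ss + (T₀ − T_ss) e^(−t/τ). Set T = 49.80:
e^(−t/τ) = (49.80 − 55.3442)/(37.73 − 55.3442) = 0.314758
t = −315.679 · ln(0.314758) = 364.910 s.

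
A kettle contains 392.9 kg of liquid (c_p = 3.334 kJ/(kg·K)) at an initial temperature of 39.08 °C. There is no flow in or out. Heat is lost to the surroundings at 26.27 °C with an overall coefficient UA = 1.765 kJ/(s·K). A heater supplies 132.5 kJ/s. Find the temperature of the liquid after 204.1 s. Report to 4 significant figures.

M c_p dT/dt = −UA(T − T_amb) + Q̇.
dT/dt = (T_ss − T)/τ with T_ss = T_amb + Q̇/UA = 26.27 + 132.5/1.765 = 101.341 °C, τ = M c_p/UA = 392.9·3.334/1.765 = 742.169 s.
Integrating: T(t) = T_ss + (T₀ − T_ss) e^(−t/τ).
T(204.1) = 101.341 + (-62.2608)·0.759569 = 54.0495 °C.

54.05 °C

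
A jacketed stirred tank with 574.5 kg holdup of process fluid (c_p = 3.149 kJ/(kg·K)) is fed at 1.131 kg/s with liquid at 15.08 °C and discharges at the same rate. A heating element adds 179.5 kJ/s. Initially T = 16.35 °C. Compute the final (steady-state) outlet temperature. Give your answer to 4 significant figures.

65.48 °C

Heat balance on the well-mixed liquid: M c_p dT/dt = ṁ c_p (T_in − T) + 179.5.
At steady state dT/dt = 0 ⇒ T_ss = T_in + Q̇/(ṁ c_p) = 15.08 + 179.5/(1.131·3.149) = 65.4798 °C.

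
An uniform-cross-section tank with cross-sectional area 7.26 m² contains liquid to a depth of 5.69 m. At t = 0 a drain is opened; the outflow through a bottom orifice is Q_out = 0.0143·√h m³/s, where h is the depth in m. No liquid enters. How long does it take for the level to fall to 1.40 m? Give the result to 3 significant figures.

Mass balance (ρ constant): A dh/dt = −0.0143 √h.
Separate and integrate: 2(√h − √h₀) = −(0.0143/A) t.
t = 2A(√h₀ − √h)/0.0143 = 2·7.26·(√5.69 − √1.40)/0.0143
  = 14.520 × (2.3854 − 1.1832) / 0.0143 = 1220.7 s.

1220 s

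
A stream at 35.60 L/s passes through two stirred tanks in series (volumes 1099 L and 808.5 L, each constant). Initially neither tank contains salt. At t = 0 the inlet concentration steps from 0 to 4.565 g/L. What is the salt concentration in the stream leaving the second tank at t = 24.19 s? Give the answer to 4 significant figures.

Species balance on tank i: dCᵢ/dt = (Cᵢ₋₁ − Cᵢ)/τᵢ with τᵢ = Vᵢ/Q.
τ₁ = 1099/35.60 = 30.8708 s; τ₂ = 808.5/35.60 = 22.7107 s.
Tank 1: C₁ = C_in(1 − e^(−t/τ₁)). Tank 2 (τ₁ ≠ τ₂): C₂ = C_in[1 − (τ₁ e^(−t/τ₁) − τ₂ e^(−t/τ₂))/(τ₁ − τ₂)].
At t = 24.19: e^(−t/τ₁) = 0.456764, e^(−t/τ₂) = 0.344680.
C₂ = 4.565·[1 − (30.8708·0.456764 − 22.7107·0.344680)/(8.16011)] = 4.565·0.231293 = 1.05585 g/L.

1.056 g/L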